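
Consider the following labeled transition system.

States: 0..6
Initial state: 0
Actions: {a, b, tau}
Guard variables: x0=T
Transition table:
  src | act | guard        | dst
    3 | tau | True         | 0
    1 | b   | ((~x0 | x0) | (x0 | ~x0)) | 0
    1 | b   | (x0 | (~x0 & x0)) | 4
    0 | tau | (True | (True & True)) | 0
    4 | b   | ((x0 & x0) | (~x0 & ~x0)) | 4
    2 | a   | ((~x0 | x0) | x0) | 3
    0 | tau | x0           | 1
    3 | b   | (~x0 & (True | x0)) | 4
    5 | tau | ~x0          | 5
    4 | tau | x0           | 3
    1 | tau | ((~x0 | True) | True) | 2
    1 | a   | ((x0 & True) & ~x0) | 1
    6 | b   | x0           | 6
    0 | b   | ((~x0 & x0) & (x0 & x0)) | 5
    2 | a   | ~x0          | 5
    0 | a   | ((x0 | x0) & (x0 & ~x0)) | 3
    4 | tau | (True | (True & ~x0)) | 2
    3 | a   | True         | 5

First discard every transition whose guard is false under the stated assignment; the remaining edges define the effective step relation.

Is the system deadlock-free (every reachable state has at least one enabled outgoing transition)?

R = {0,1,2,3,4,5}
  0: tau→0  tau→1  [deg 2]
  1: b→0  b→4  tau→2  [deg 3]
  2: a→3  [deg 1]
  3: a→5  tau→0  [deg 2]
  4: b→4  tau→2  tau→3  [deg 3]
  5: ∅  [no exit]
witness 5: tau·b·tau·a

Answer: DEADLOCK at state 5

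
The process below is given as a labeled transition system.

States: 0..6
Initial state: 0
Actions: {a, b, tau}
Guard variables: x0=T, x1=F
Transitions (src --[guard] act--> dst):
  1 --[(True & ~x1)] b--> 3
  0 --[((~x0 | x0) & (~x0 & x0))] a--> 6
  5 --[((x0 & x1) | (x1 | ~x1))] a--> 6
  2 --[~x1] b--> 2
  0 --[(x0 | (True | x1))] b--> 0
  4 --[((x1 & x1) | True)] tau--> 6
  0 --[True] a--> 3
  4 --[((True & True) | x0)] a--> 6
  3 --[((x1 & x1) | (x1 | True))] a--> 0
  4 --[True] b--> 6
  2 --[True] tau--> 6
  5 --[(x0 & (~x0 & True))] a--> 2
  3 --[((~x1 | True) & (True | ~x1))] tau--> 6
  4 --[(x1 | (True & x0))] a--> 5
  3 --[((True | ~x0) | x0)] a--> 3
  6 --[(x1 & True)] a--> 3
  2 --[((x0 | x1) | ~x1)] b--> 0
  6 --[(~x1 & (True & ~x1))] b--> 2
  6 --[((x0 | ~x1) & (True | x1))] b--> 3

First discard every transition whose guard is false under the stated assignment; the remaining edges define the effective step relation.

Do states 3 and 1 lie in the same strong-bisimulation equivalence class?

Bisimulation quotient by refinement:
  P[0] = {{0,1,2,3,4,5,6}}
  P[1] = {{0},{1,6},{2},{3},{4},{5}}
  P[2] = {{0},{1},{2},{3},{4},{5},{6}}
stable after 3 split(s): 7 block(s)
3∈{3}, 1∈{1}

Answer: NOT BISIMILAR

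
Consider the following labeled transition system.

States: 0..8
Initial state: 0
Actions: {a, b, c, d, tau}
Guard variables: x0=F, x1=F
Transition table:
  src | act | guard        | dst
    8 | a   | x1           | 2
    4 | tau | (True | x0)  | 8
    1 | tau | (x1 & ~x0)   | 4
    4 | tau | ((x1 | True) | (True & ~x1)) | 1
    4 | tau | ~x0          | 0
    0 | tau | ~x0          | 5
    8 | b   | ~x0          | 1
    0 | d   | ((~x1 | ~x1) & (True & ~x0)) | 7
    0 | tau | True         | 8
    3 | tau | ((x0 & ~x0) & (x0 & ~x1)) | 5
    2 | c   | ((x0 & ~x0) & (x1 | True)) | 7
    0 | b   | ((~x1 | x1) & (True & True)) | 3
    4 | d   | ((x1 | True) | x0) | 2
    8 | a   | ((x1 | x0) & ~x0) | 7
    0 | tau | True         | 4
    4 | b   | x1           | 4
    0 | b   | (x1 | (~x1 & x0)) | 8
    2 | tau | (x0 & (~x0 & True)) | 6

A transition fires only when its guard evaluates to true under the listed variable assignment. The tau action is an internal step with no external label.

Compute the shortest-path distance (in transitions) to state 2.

BFS to 2:
  depth 0: {0}
  depth 1: {3,4,5,7,8}
  depth 2: {1,2}
depth(2)=2, e.g. tau·d

Answer: 2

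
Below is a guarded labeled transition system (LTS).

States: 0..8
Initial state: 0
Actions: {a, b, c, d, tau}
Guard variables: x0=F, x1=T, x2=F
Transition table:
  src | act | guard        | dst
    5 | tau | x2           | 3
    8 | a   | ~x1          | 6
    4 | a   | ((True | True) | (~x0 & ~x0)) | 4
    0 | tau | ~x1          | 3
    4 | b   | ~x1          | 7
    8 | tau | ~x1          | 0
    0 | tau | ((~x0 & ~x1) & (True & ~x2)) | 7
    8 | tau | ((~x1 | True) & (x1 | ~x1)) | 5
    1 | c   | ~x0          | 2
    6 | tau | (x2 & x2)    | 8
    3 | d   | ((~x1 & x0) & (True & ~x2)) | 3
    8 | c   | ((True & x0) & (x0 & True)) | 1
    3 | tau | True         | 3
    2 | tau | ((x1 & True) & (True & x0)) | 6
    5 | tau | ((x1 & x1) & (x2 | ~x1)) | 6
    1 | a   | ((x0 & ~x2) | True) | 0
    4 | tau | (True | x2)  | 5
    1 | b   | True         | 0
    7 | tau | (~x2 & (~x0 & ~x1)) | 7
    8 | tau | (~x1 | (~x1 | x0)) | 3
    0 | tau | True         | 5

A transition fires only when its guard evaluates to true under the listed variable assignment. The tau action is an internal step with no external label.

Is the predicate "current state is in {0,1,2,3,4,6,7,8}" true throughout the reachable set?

Answer: INVARIANT VIOLATED at state 5

Working:
Safe = {0,1,2,3,4,6,7,8}
R = {0,5}
  0: safe
  5: outside
reach 5 via tau — violates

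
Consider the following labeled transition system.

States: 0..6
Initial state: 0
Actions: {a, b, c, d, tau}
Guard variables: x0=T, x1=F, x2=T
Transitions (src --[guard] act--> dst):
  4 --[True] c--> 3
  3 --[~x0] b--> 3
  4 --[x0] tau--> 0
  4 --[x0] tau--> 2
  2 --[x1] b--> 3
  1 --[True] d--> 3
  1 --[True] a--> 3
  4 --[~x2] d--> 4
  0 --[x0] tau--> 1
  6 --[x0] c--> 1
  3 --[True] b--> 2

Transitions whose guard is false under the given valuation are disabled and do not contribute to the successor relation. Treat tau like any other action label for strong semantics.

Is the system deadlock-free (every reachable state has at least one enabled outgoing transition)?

Answer: DEADLOCK at state 2

Trace:
Reachable = {0,1,2,3}
  0: tau→1  [1 exit(s)]
  1: a→3  d→3  [2 exit(s)]
  2: ∅  [STUCK]
  3: b→2  [1 exit(s)]
trace reaching 2: tau·d·b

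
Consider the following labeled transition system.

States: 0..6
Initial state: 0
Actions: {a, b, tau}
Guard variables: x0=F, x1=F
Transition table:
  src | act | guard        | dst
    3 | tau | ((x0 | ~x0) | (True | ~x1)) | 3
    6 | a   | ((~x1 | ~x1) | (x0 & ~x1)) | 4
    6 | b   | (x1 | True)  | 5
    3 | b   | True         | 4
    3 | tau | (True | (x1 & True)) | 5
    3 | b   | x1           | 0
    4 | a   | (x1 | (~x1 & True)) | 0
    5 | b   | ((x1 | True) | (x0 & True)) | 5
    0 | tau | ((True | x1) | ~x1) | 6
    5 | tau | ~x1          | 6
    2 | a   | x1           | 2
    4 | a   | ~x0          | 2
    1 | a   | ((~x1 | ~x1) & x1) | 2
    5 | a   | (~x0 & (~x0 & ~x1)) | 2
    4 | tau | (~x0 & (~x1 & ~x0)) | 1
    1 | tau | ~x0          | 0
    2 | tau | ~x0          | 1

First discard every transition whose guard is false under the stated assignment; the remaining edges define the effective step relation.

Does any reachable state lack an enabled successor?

Reach set: {0,1,2,4,5,6}
  0: tau→6  [1 exit(s)]
  1: tau→0  [1 exit(s)]
  2: tau→1  [1 exit(s)]
  4: a→0  a→2  tau→1  [3 exit(s)]
  5: a→2  b→5  tau→6  [3 exit(s)]
  6: a→4  b→5  [2 exit(s)]

Answer: DEADLOCK-FREE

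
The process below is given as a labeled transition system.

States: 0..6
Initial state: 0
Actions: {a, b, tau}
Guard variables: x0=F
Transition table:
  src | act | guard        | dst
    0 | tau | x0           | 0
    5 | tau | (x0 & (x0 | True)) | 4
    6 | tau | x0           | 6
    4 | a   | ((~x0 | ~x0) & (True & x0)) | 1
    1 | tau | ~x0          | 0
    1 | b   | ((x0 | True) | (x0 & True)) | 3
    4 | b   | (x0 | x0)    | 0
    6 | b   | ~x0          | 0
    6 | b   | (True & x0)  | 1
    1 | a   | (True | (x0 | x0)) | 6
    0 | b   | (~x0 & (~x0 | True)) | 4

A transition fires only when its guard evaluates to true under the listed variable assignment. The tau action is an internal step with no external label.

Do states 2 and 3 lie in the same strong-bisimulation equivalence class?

Refine partition for ~:
  π0 = {{0,1,2,3,4,5,6}}
  π1 = {{0,6},{1},{2,3,4,5}}
  π2 = {{0},{1},{2,3,4,5},{6}}
stable after 3 split(s): 4 block(s)
[2]={2,3,4,5}  [3]={2,3,4,5}

Answer: BISIMILAR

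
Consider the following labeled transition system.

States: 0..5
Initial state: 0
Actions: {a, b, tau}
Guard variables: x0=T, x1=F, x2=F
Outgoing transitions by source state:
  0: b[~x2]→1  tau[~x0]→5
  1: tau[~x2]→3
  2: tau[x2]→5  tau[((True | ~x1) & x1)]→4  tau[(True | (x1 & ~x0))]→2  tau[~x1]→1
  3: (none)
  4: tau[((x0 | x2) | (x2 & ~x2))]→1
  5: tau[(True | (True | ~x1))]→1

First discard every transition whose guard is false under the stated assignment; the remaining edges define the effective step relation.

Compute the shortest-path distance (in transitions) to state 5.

Layered search for 5:
  Layer 0: {0}
  Layer 1: {1}
  Layer 2: {3}
5 never appears.

Answer: UNREACHABLE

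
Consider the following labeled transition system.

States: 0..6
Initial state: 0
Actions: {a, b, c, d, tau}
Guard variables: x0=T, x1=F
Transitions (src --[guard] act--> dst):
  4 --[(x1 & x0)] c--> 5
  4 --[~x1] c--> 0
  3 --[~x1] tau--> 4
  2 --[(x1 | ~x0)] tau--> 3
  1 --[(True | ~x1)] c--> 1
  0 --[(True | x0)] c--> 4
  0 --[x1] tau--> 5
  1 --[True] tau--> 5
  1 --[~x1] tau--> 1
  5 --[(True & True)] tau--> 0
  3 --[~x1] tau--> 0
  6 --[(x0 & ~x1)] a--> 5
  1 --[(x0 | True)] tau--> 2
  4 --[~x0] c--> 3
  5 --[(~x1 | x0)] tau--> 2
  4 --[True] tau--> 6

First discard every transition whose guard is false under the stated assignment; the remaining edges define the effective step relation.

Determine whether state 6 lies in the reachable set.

Answer: REACHABLE

Analysis:
After dropping false guards: 12 live edges.
L0 = {0}
L1 = {4}  cumulative {0,4}
L2 = {6}  cumulative {0,4,6}
L3 = {5}  cumulative {0,4,5,6}
L4 = {2}  cumulative {0,2,4,5,6}
R = {0,2,4,5,6}
trace reaching 6: c·tau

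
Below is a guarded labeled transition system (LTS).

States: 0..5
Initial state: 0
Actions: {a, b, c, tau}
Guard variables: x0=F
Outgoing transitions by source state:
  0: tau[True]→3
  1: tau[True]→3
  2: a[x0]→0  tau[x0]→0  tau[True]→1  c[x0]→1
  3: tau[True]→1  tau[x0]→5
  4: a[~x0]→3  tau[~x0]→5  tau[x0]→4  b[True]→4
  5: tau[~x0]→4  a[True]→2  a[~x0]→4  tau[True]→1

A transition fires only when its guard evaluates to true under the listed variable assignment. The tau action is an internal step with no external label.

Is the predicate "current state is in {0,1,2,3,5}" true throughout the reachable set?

Safe = {0,1,2,3,5}
Reach set: {0,1,3}
  0: ✓
  1: ✓
  3: ✓

Answer: INVARIANT HOLDS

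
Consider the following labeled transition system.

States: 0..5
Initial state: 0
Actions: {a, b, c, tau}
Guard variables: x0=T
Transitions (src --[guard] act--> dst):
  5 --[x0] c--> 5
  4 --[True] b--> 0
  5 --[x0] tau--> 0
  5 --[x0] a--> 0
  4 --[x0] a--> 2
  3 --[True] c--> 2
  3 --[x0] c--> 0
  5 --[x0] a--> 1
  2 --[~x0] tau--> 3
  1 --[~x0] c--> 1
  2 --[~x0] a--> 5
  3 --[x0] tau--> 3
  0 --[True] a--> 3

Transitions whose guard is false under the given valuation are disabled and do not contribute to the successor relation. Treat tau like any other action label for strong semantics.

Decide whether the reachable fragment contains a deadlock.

Answer: DEADLOCK at state 2

Analysis:
Reach set: {0,2,3}
  0: a→3  [deg 1]
  2: ∅  [no exit]
  3: c→0  c→2  tau→3  [deg 3]
witness 2: a·c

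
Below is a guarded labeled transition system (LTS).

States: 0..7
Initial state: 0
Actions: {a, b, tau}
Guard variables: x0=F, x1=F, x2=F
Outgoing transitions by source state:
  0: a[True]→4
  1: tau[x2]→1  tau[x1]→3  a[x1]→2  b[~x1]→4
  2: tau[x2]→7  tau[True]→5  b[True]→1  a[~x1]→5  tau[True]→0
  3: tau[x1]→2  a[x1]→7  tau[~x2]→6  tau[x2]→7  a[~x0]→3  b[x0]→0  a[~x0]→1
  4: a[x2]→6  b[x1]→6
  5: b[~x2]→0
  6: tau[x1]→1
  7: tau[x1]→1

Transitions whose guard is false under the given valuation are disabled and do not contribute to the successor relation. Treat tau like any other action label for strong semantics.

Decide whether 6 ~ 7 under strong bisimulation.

Bisimulation quotient by refinement:
  round 0: {{0,1,2,3,4,5,6,7}}
  round 1: {{0},{1,5},{2},{3},{4,6,7}}
  round 2: {{0},{1},{2},{3},{4,6,7},{5}}
6 equivalence class(es) (converged in 3)
class of 6: {4,6,7}; class of 7: {4,6,7}

Answer: BISIMILAR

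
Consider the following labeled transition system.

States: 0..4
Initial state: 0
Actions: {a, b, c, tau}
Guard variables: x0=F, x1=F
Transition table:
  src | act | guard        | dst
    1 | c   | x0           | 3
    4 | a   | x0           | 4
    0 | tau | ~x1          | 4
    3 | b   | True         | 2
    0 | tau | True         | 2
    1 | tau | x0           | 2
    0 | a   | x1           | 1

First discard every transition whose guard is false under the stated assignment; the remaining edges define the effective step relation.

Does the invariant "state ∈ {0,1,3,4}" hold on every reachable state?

Inv-set: {0,1,3,4}
Reach set: {0,2,4}
  0: ✓
  2: VIOLATES
  4: ✓
counterexample path to 2: tau

Answer: INVARIANT VIOLATED at state 2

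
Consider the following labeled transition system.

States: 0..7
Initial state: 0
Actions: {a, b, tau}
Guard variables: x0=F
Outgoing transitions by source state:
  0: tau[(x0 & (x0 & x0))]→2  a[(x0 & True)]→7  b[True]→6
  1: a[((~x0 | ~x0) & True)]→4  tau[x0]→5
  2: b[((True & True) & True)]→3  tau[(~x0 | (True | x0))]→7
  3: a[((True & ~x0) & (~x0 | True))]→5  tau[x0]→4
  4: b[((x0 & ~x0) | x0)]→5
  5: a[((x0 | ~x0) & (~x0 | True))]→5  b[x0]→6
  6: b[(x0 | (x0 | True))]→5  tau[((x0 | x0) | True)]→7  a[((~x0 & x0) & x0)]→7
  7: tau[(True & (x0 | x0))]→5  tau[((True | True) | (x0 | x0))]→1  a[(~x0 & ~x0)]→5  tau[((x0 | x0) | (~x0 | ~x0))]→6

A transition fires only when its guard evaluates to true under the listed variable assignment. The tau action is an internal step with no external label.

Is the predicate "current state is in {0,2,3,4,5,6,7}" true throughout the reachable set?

Answer: INVARIANT VIOLATED at state 1

Analysis:
Allowed set {0,2,3,4,5,6,7}
Reach set: {0,1,4,5,6,7}
  0: safe
  1: outside
  4: safe
  5: safe
  6: safe
  7: safe
reach 1 via b·tau·tau — violates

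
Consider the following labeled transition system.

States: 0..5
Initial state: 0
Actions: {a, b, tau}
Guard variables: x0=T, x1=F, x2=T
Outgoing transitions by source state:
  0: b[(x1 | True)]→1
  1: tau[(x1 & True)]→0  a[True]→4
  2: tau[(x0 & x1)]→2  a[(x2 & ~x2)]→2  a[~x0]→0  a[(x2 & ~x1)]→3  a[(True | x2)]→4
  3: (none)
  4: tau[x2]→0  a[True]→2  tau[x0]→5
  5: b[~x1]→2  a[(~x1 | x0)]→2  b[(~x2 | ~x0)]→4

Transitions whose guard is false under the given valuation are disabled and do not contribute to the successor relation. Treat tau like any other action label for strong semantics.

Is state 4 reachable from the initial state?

Answer: REACHABLE

Working:
After dropping false guards: 9 live edges.
L0 = {0}
L1 = {1}  total {0,1}
L2 = {4}  total {0,1,4}
L3 = {2,5}  total {0,1,2,4,5}
L4 = {3}  total {0,1,2,3,4,5}
Reach set: {0,1,2,3,4,5}
trace reaching 4: b·a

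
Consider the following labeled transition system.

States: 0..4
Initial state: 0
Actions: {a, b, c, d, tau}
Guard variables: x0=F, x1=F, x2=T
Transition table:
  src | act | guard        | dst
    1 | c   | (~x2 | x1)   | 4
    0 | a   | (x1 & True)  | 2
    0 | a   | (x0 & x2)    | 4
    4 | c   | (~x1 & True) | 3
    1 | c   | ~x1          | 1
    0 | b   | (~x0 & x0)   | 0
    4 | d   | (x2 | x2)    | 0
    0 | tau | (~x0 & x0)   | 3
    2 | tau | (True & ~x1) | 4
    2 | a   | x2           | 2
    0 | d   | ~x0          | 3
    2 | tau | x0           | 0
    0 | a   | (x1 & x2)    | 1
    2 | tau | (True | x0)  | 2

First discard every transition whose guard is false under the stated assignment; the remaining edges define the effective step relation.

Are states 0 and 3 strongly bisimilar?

Refine partition for ~:
  P[0] = {{0,1,2,3,4}}
  P[1] = {{0},{1},{2},{3},{4}}
stable after 2 split(s): 5 block(s)
class of 0: {0}; class of 3: {3}

Answer: NOT BISIMILAR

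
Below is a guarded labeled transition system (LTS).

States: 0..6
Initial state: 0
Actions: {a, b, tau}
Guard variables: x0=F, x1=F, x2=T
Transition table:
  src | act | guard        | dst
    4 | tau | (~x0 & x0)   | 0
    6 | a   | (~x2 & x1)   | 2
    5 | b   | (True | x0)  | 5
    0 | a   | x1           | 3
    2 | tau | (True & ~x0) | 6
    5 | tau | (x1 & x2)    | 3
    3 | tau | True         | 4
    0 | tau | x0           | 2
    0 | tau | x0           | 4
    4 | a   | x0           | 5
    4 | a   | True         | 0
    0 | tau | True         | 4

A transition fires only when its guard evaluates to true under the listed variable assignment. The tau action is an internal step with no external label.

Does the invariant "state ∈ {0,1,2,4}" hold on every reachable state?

Safe = {0,1,2,4}
Reach set: {0,4}
  0: ok
  4: ok

Answer: INVARIANT HOLDS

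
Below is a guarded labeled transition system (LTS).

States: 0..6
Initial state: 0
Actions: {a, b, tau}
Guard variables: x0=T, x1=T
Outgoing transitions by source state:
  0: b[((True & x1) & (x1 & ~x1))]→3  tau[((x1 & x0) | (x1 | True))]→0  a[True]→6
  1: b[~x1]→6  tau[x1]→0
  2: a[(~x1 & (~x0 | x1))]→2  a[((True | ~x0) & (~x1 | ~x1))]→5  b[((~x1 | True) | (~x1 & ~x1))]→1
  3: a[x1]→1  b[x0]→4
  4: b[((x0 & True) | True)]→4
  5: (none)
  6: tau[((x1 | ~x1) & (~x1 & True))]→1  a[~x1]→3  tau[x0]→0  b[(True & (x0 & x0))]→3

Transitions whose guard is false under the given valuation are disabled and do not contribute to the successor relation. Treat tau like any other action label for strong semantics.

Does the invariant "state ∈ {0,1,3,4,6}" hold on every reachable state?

Answer: INVARIANT HOLDS

Analysis:
Inv-set: {0,1,3,4,6}
Reachable = {0,1,3,4,6}
  0: safe
  1: safe
  3: safe
  4: safe
  6: safe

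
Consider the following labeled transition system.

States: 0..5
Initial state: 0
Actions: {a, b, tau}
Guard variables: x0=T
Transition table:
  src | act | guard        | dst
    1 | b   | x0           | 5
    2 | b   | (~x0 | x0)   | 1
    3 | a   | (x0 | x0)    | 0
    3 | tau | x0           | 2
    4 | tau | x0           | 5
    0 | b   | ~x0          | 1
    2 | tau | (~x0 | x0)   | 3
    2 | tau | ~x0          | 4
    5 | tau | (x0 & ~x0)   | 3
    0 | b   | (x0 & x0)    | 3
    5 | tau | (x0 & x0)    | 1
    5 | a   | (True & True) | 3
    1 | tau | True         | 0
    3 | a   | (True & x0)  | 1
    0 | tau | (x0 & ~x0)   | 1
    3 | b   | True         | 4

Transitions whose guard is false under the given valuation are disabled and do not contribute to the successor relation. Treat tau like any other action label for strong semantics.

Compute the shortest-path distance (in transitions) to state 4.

Answer: 2

Trace:
Layered search for 4:
  L0 = {0}
  L1 = {3}
  L2 = {1,2,4}
first hit 4 at d=2 via b·b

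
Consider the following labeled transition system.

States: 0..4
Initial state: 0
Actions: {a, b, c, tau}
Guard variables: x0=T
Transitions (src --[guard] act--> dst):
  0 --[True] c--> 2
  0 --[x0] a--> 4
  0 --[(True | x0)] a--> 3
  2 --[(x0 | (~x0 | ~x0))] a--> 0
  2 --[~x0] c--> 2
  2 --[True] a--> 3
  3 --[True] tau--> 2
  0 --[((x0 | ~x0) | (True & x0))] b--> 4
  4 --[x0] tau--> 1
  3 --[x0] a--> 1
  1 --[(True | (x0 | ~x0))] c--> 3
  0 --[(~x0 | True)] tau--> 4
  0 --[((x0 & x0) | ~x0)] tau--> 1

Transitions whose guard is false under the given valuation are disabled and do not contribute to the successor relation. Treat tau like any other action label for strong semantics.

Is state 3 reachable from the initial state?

Answer: REACHABLE

Working:
12 transition(s) survive guard evaluation.
L0 = {0}
L1 = {1,2,3,4}  total {0,1,2,3,4}
R = {0,1,2,3,4}
trace reaching 3: a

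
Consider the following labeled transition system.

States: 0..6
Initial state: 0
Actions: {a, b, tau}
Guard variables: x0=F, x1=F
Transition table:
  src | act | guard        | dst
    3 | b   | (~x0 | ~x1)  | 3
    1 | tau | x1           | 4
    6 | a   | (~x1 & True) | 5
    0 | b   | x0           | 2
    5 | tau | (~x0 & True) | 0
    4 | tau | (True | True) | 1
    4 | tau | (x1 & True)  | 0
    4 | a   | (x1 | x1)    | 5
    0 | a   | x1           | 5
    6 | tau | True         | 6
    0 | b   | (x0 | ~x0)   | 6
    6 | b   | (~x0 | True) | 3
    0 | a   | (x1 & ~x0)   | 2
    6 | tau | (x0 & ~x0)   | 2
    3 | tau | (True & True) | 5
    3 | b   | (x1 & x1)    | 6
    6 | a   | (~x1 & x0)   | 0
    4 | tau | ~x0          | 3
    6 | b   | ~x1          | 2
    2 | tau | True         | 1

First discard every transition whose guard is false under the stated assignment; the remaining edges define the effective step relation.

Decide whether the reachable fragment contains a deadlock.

Reachable = {0,1,2,3,5,6}
  0: b→6  [1 out]
  1: ∅  [deadlock]
  2: tau→1  [1 out]
  3: b→3  tau→5  [2 out]
  5: tau→0  [1 out]
  6: a→5  b→2  b→3  tau→6  [4 out]
witness 1: b·b·tau

Answer: DEADLOCK at state 1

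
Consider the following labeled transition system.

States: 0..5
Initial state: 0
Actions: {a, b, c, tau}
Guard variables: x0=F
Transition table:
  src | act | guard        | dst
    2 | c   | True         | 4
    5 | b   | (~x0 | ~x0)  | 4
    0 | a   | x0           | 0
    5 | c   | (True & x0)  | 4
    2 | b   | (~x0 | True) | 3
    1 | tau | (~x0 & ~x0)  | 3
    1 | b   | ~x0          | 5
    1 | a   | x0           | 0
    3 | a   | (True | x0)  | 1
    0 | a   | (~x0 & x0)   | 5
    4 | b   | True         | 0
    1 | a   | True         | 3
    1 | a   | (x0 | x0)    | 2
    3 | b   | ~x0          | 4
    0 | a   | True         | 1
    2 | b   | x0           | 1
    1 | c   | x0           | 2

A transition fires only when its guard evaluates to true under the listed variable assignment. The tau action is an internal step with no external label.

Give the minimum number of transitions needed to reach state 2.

Layered search for 2:
  L0 = {0}
  L1 = {1}
  L2 = {3,5}
  L3 = {4}
2 never appears.

Answer: UNREACHABLE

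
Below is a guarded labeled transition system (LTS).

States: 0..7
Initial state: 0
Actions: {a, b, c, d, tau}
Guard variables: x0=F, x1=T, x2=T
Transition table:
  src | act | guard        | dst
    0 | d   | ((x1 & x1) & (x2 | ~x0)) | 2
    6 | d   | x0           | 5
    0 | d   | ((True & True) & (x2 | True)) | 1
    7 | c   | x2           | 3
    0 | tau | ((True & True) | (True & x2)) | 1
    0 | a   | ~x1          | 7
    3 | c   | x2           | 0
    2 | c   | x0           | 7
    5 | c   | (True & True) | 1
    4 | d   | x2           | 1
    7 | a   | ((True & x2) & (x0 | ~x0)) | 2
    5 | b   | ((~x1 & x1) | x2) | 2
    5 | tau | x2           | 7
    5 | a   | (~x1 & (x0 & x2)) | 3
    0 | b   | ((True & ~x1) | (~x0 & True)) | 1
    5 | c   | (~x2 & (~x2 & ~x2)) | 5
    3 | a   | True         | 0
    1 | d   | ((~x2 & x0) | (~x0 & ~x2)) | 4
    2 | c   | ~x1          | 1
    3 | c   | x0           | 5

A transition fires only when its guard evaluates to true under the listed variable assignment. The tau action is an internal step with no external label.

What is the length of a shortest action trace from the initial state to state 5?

Answer: UNREACHABLE

Analysis:
BFS to 5:
  Layer 0: {0}
  Layer 1: {1,2}
5 never appears.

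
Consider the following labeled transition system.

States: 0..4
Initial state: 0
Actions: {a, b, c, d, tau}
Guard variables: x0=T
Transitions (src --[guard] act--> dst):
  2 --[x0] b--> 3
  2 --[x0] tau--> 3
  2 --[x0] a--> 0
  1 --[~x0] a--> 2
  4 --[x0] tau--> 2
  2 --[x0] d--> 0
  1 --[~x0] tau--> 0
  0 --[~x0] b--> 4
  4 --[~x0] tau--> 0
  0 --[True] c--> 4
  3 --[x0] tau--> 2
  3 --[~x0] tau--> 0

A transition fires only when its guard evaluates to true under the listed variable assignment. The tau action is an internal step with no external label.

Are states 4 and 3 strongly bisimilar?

Answer: BISIMILAR

Working:
Refine partition for ~:
  P[0] = {{0,1,2,3,4}}
  P[1] = {{0},{1},{2},{3,4}}
stable after 2 split(s): 4 block(s)
4∈{3,4}, 3∈{3,4}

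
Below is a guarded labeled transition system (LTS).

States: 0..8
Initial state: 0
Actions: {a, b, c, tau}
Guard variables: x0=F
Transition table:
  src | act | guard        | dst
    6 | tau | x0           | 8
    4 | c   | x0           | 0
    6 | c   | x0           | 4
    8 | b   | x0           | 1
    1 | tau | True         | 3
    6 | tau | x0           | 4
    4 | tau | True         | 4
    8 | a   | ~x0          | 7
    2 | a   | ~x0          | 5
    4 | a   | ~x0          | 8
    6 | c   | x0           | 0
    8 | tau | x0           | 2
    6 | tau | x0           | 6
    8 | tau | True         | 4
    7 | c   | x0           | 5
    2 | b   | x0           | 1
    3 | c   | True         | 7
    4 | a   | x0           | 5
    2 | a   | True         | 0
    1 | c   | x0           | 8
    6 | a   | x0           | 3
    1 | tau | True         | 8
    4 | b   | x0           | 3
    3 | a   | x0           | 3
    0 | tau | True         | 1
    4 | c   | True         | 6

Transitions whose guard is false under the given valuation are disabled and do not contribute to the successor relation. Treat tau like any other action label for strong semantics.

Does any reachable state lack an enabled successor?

Answer: DEADLOCK at state 6

Working:
Reach set: {0,1,3,4,6,7,8}
  0: tau→1  [deg 1]
  1: tau→3  tau→8  [deg 2]
  3: c→7  [deg 1]
  4: a→8  c→6  tau→4  [deg 3]
  6: ∅  [deadlock]
  7: ∅  [deadlock]
  8: a→7  tau→4  [deg 2]
Path to 6: tau·tau·tau·c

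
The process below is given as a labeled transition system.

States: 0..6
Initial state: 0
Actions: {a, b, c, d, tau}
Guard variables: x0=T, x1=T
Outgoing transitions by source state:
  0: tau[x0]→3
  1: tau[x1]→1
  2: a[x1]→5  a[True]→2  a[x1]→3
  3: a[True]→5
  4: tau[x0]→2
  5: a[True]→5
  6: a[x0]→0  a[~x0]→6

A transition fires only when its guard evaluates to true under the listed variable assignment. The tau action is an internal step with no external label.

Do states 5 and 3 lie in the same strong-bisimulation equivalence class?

Answer: BISIMILAR

Analysis:
Refine partition for ~:
  round 0: {{0,1,2,3,4,5,6}}
  round 1: {{0,1,4},{2,3,5,6}}
  round 2: {{0,4},{1},{2,3,5},{6}}
Fixed point at round 3; 4 class(es).
[5]={2,3,5}  [3]={2,3,5}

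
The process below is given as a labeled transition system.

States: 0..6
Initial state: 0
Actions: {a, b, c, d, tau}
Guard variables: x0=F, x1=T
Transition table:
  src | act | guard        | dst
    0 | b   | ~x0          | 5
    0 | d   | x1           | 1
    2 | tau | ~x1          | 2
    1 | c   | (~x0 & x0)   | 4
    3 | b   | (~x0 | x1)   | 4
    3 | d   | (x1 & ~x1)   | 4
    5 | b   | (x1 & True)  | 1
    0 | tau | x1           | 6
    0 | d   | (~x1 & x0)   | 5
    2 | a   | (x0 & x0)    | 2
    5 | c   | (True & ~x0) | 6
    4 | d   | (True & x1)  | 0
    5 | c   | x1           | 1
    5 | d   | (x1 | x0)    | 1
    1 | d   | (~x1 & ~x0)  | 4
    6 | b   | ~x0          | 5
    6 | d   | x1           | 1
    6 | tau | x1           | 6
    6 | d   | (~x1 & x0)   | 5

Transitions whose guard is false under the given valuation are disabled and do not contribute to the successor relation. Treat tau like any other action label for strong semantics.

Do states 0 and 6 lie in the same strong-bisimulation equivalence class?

Refine partition for ~:
  round 0: {{0,1,2,3,4,5,6}}
  round 1: {{0,6},{1,2},{3},{4},{5}}
5 equivalence class(es) (converged in 2)
[0]={0,6}  [6]={0,6}

Answer: BISIMILAR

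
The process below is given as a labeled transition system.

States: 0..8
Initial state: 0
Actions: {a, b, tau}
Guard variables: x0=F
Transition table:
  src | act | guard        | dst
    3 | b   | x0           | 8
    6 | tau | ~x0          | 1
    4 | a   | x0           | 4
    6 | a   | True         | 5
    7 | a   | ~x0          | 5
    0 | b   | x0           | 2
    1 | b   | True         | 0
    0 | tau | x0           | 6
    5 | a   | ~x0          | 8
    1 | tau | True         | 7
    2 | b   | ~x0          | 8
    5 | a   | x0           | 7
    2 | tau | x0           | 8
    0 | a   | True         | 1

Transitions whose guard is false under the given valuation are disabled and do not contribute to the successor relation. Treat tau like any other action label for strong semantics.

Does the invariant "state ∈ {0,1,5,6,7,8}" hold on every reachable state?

Answer: INVARIANT HOLDS

Analysis:
Safe = {0,1,5,6,7,8}
Reach set: {0,1,5,7,8}
  0: safe
  1: safe
  5: safe
  7: safe
  8: safe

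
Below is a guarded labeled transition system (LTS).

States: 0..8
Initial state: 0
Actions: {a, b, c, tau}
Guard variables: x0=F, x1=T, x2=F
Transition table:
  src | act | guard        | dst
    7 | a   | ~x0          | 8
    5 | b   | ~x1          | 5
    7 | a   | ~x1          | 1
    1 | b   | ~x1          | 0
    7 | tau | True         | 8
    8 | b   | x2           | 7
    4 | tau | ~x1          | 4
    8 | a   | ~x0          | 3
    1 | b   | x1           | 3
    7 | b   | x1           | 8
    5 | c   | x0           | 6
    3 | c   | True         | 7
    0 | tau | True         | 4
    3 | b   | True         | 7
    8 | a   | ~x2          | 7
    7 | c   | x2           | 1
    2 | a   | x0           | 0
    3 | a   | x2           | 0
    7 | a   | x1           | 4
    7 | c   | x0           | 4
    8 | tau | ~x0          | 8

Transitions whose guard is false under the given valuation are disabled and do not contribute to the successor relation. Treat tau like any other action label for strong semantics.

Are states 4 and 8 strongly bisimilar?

Refine partition for ~:
  round 0: {{0,1,2,3,4,5,6,7,8}}
  round 1: {{0},{1},{2,4,5,6},{3},{7},{8}}
Fixed point at round 2; 6 class(es).
4∈{2,4,5,6}, 8∈{8}

Answer: NOT BISIMILAR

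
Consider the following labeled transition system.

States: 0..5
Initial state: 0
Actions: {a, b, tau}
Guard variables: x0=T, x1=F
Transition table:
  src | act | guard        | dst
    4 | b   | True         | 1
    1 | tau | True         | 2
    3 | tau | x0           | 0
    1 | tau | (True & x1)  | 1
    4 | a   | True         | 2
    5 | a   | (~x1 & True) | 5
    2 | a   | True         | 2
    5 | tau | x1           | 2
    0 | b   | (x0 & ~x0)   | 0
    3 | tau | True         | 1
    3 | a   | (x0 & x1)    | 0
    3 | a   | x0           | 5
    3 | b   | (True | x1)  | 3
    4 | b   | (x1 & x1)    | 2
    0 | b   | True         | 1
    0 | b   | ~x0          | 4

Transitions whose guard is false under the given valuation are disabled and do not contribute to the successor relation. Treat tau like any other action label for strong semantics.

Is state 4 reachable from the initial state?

Answer: UNREACHABLE

Trace:
10 transition(s) survive guard evaluation.
Layer 0: {0}
Layer 1: {1}  cumulative {0,1}
Layer 2: {2}  cumulative {0,1,2}
Reachable = {0,1,2}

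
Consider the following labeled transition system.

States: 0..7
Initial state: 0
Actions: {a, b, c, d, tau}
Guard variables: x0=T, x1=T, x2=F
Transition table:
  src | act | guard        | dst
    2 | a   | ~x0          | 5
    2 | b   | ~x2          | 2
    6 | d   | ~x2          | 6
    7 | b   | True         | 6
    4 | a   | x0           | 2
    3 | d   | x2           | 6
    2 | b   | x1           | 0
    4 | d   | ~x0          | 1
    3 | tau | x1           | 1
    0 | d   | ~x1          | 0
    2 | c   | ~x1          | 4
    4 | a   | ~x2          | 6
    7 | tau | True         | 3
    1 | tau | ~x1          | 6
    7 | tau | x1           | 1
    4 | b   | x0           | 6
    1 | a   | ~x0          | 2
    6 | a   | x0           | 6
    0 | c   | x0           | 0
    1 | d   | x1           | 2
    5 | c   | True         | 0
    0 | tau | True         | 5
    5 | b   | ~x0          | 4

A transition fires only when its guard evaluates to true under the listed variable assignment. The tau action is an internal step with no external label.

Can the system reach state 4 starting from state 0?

After dropping false guards: 15 live edges.
depth 0: {0}
depth 1: {5}  total {0,5}
Reach set: {0,5}

Answer: UNREACHABLE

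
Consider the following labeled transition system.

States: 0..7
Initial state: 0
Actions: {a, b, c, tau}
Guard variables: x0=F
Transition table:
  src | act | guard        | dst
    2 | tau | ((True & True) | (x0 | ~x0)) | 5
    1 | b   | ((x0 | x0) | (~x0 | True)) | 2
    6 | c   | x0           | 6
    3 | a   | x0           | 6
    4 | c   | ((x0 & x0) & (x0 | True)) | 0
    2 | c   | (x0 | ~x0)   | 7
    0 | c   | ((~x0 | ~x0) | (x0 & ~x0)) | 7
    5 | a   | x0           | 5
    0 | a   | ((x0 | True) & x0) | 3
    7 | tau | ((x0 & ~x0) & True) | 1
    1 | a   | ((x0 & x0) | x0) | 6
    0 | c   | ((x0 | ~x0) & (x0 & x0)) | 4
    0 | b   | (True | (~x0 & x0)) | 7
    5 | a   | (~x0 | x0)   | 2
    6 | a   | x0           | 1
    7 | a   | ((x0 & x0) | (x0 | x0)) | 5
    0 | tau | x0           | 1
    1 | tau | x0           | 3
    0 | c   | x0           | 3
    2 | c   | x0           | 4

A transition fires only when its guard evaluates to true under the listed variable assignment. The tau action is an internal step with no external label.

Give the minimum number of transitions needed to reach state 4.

Breadth-first toward 4:
  L0 = {0}
  L1 = {7}
4 never appears.

Answer: UNREACHABLE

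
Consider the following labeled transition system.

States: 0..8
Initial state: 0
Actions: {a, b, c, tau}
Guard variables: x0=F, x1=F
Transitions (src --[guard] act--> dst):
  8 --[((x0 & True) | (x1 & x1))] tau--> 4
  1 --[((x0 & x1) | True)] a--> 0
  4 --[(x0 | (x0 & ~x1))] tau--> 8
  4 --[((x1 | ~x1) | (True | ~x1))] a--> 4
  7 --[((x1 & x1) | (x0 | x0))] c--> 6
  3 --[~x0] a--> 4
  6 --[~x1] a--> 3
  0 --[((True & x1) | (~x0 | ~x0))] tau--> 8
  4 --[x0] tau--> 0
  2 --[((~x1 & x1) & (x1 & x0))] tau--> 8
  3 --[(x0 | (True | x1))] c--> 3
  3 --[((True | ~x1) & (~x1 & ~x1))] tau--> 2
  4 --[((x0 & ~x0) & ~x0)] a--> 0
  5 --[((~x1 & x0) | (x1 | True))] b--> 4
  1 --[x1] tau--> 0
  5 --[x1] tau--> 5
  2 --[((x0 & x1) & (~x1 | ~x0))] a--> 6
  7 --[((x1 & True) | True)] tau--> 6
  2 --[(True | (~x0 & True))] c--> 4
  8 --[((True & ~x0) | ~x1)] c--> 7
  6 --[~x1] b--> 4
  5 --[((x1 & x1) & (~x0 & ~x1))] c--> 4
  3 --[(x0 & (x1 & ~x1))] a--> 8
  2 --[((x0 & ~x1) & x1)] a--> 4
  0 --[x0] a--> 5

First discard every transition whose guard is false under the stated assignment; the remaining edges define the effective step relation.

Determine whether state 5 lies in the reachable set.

Guard filter leaves 12 enabled edge(s).
L0 = {0}
L1 = {8}  cumulative {0,8}
L2 = {7}  cumulative {0,7,8}
L3 = {6}  cumulative {0,6,7,8}
L4 = {3,4}  cumulative {0,3,4,6,7,8}
L5 = {2}  cumulative {0,2,3,4,6,7,8}
Reach set: {0,2,3,4,6,7,8}

Answer: UNREACHABLE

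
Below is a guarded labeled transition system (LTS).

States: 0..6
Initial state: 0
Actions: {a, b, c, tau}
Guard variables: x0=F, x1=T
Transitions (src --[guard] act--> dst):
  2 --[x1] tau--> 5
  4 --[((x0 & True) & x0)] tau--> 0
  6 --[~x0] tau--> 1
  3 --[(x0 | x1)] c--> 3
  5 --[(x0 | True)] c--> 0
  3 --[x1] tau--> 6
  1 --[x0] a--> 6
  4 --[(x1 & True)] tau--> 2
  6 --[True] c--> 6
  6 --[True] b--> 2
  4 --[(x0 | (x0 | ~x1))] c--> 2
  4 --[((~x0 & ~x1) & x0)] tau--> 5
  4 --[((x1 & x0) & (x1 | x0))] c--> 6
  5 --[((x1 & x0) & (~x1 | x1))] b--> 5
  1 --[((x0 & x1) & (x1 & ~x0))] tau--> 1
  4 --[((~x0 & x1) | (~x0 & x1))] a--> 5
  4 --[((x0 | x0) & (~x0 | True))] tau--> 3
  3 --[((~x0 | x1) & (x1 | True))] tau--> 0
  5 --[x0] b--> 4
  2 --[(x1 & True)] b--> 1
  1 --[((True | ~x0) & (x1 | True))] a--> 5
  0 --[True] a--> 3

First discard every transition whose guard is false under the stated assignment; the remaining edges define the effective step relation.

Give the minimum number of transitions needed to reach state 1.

Answer: 3

Trace:
Breadth-first toward 1:
  Layer 0: {0}
  Layer 1: {3}
  Layer 2: {6}
  Layer 3: {1,2}
depth(1)=3, e.g. a·tau·tau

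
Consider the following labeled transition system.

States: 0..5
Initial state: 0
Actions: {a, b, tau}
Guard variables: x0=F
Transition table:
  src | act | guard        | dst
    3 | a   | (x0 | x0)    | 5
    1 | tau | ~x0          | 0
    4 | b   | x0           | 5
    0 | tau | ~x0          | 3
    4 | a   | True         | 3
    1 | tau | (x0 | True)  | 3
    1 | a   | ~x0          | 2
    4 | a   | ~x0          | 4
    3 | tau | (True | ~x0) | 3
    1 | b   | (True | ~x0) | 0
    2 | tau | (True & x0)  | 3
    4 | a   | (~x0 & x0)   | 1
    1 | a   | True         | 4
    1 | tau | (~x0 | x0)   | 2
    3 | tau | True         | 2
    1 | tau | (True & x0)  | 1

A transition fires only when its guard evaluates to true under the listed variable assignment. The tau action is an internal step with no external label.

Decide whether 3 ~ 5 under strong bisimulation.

Answer: NOT BISIMILAR

Analysis:
Compute ~ classes (split until stable):
  P[0] = {{0,1,2,3,4,5}}
  P[1] = {{0,3},{1},{2,5},{4}}
  P[2] = {{0},{1},{2,5},{3},{4}}
Fixed point at round 3; 5 class(es).
3∈{3}, 5∈{2,5}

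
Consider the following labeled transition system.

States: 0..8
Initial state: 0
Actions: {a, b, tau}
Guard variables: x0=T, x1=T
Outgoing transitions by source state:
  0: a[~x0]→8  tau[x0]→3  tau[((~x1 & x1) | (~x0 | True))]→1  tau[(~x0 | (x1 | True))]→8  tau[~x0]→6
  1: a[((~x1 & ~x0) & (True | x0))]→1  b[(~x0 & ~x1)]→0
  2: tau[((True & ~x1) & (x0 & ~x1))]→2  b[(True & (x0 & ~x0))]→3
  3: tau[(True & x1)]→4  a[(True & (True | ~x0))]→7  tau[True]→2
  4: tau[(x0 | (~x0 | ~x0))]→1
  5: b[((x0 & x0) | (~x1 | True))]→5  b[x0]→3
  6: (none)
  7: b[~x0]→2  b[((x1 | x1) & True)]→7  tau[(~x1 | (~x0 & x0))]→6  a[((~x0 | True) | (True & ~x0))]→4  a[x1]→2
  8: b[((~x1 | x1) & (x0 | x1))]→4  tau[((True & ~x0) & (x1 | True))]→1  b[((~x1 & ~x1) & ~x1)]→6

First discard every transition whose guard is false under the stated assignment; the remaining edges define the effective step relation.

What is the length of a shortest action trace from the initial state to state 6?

Answer: UNREACHABLE

Working:
Breadth-first toward 6:
  depth 0: {0}
  depth 1: {1,3,8}
  depth 2: {2,4,7}
6 never appears.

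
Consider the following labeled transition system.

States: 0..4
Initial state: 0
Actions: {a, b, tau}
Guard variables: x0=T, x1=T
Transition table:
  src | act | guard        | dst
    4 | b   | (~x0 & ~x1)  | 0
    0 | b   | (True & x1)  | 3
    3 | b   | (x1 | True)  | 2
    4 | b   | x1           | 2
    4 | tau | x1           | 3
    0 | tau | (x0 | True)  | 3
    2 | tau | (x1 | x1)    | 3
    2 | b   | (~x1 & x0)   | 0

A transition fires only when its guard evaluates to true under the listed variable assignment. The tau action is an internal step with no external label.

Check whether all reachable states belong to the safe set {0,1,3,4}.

Answer: INVARIANT VIOLATED at state 2

Analysis:
Safe = {0,1,3,4}
Reach set: {0,2,3}
  0: ok
  2: VIOLATES
  3: ok
reach 2 via b·b — violates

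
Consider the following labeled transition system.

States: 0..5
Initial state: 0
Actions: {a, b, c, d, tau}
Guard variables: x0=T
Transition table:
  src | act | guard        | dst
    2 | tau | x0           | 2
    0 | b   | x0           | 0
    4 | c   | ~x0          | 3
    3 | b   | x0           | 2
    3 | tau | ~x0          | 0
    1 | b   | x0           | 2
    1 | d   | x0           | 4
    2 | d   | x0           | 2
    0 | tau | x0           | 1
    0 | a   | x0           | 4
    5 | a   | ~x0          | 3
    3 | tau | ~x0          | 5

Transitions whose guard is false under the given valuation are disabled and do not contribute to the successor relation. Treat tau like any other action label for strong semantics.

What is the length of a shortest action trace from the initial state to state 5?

BFS to 5:
  L0 = {0}
  L1 = {1,4}
  L2 = {2}
5 never appears.

Answer: UNREACHABLE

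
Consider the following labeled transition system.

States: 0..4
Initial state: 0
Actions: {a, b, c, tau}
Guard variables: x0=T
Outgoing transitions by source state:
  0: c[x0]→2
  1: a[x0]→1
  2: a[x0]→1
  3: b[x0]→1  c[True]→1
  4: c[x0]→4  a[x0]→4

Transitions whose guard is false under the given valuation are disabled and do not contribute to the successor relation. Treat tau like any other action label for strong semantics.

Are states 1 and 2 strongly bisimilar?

Answer: BISIMILAR

Analysis:
Bisimulation quotient by refinement:
  round 0: {{0,1,2,3,4}}
  round 1: {{0},{1,2},{3},{4}}
Fixed point at round 2; 4 class(es).
class of 1: {1,2}; class of 2: {1,2}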